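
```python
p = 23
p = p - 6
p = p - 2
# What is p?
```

Trace:
`p = 23` → p = 23
`p = p - 6` → p = 17
`p = p - 2` → p = 15
So p = 15

Answer: 15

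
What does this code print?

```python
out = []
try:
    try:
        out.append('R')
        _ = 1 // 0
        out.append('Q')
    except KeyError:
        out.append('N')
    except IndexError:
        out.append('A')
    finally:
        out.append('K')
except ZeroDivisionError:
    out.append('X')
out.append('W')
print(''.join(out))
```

Execution trace: 'R' (inner try body) → 'K' (inner finally) → 'X' (outer except ZeroDivisionError) → 'W' (after the try/except). Output: RKXW

Answer: RKXW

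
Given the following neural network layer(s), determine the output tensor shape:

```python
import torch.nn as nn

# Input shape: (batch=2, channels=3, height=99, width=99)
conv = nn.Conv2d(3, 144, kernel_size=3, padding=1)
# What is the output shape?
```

Input: (2, 3, 99, 99) -> Output: (2, 144, 99, 99)

Answer: (2, 144, 99, 99)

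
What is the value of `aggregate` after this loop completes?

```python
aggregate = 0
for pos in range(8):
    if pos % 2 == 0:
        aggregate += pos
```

Sum of even numbers 0 to 7
`aggregate` takes the values: 0 → 2 → 6 → 12

Answer: 12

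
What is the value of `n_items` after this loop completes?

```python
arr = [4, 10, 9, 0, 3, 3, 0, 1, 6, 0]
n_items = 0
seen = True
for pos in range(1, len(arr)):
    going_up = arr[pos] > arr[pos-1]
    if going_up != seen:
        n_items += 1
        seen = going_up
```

Count direction changes in [4, 10, 9, 0, 3, 3, 0, 1, 6, 0]
`n_items` takes the values: 0 → 1 → 2 → 3 → 4 → 5

Answer: 5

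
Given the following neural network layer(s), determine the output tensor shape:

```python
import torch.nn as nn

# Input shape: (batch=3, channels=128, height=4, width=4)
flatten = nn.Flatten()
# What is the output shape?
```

Input: (3, 128, 4, 4) -> Output: (3, 2048)

Answer: (3, 2048)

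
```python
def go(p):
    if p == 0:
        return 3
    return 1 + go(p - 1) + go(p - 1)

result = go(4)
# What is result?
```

go(p) = 1 + 2·go(p-1), go(0)=3. Closed form: (3+1)·2^4 - 1 = 63.

Answer: 63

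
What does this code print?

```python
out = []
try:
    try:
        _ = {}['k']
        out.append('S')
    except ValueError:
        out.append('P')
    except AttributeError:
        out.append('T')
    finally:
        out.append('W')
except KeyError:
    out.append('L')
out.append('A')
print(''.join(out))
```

Execution trace: 'W' (finally) → 'L' (outer except KeyError) → 'A' (after the try/except). Output: WLA

Answer: WLA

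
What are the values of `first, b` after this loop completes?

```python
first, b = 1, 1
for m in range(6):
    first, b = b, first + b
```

Fibonacci: after 6 iterations
`first, b` takes the values: (1, 1) → (1, 2) → (2, 3) → (3, 5) → (5, 8) → (8, 13) → (13, 21)

Answer: 13, 21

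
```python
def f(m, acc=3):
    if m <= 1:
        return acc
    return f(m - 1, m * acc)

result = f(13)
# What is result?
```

Accumulator trace (n, acc): (13, 3) -> (12, 39) -> (11, 468) -> (10, 5148) -> (9, 51480) -> (8, 463320) -> (7, 3706560) -> (6, 25945920) -> (5, 155675520) -> (4, 778377600) -> (3, 3113510400) -> (2, 9340531200) -> (1, 18681062400) -> return 18681062400

Answer: 18681062400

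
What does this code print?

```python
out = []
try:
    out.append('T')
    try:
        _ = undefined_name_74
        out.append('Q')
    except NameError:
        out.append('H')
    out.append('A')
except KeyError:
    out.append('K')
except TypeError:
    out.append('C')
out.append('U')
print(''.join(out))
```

Execution trace: 'T' (try body) → 'H' (inner except NameError) → 'A' (try body, no exception) → 'U' (after the try/except). Output: THAU

Answer: THAU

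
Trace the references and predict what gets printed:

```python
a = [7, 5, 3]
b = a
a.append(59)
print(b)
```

Key concept: basic list aliasing.
Step by step:
`a = [7, 5, 3]` → a = [7, 5, 3]
`b = a` → b = [7, 5, 3] (same object as a)
`a.append(59)` → a = [7, 5, 3, 59] (same object as b); b = [7, 5, 3, 59] (same object as a)
`print(b)` → prints [7, 5, 3, 59]

Answer: [7, 5, 3, 59]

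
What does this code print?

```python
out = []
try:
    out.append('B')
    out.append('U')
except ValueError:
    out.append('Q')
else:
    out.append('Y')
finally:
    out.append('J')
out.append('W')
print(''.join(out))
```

Execution trace: 'B' (try body) → 'U' (try body, no exception) → 'Y' (else) → 'J' (finally) → 'W' (after the try/except). Output: BUYJW

Answer: BUYJW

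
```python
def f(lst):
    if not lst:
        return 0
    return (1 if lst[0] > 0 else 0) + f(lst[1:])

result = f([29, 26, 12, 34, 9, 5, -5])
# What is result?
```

Count of positive elements in [29, 26, 12, 34, 9, 5, -5] = 6

Answer: 6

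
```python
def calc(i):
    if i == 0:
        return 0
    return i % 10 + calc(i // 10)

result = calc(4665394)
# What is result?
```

Sum of digits of 4665394: 4 + 9 + 3 + 5 + 6 + 6 + 4 = 37

Answer: 37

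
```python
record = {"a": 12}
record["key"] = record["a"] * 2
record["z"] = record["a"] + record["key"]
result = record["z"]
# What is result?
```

Trace:
`record = {"a": 12}` → record = {'a': 12}
`record["key"] = record["a"] * 2` → record = {'a': 12, 'key': 24}
`record["z"] = record["a"] + record["key"]` → record = {'a': 12, 'key': 24, 'z': 36}
`result = record["z"]` → result = 36
So result = 36

Answer: 36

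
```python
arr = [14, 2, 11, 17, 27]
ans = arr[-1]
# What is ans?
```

Trace:
`arr = [14, 2, 11, 17, 27]` → arr = [14, 2, 11, 17, 27]
`ans = arr[-1]` → ans = 27
So ans = 27

Answer: 27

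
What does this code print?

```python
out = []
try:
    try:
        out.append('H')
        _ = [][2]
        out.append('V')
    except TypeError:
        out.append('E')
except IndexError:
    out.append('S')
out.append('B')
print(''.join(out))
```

Execution trace: 'H' (try body) → 'S' (outer except IndexError) → 'B' (after the try/except). Output: HSB

Answer: HSB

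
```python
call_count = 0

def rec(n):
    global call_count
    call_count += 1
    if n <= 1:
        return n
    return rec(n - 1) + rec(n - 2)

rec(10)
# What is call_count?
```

Calls(n) = 1 + Calls(n-1) + Calls(n-2); Calls(0)=Calls(1)=1. For n=10 this gives 177.

Answer: 177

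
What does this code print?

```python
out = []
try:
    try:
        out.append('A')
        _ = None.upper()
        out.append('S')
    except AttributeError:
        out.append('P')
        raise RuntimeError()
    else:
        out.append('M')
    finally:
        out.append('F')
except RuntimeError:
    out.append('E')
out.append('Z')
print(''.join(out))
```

Execution trace: 'A' (inner try body) → 'P' (inner except AttributeError) → 'F' (inner finally) → 'E' (outer except RuntimeError) → 'Z' (after the try/except). Output: APFEZ

Answer: APFEZ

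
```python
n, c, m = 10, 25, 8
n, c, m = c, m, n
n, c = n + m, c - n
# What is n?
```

Trace:
`n, c, m = 10, 25, 8` → n = 10; c = 25; m = 8
`n, c, m = c, m, n` → n = 25; c = 8; m = 10
`n, c = n + m, c - n` → n = 35; c = -17
So n = 35

Answer: 35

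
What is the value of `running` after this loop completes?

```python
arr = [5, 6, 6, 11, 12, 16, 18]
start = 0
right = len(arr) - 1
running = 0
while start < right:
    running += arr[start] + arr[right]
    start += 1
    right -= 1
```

Sum of pairs from ends
`running` takes the values: 0 → 23 → 45 → 63

Answer: 63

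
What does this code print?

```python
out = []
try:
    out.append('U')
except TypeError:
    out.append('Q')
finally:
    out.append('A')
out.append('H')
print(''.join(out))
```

Execution trace: 'U' (try body, no exception) → 'A' (finally) → 'H' (after the try/except). Output: UAH

Answer: UAH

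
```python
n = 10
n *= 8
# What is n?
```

Trace:
`n = 10` → n = 10
`n *= 8` → n = 80
So n = 80

Answer: 80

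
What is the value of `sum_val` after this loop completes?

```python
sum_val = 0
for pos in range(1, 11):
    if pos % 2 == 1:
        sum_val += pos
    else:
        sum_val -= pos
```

Add odd, subtract even
`sum_val` takes the values: 0 → 1 → -1 → 2 → -2 → 3 → -3 → 4 → -4 → 5 → -5

Answer: -5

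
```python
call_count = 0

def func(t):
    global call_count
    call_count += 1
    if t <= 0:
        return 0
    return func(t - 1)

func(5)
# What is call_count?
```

Linear recursion stepping by 1: 6 calls from t=5 down to ≤0.

Answer: 6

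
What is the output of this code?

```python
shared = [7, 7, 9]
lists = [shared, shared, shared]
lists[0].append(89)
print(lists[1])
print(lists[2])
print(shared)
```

Key concept: list of same reference.
Step by step:
`shared = [7, 7, 9]` → shared = [7, 7, 9]
`lists = [shared, shared, shared]` → lists = [[7, 7, 9], [7, 7, 9], [7, 7, 9]]
`lists[0].append(89)` → shared = [7, 7, 9, 89]; lists = [[7, 7, 9, 89], [7, 7, 9, 89], [7, 7, 9, 89]]
`print(lists[1])` → prints [7, 7, 9, 89]
`print(lists[2])` → prints [7, 7, 9, 89]
`print(shared)` → prints [7, 7, 9, 89]

Answer:
[7, 7, 9, 89]
[7, 7, 9, 89]
[7, 7, 9, 89]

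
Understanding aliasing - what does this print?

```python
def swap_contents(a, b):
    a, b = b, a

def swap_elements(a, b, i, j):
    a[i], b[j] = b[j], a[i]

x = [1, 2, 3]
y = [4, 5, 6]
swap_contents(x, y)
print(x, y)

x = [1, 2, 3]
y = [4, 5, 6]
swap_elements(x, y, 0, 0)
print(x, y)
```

Key concept: parameter rebinding vs mutation.
Step by step:
`x = [1, 2, 3]` → x = [1, 2, 3]
`y = [4, 5, 6]` → y = [4, 5, 6]
`swap_contents(x, y)` → no visible change to tracked variables
`print(x, y)` → prints [1, 2, 3] [4, 5, 6]
`x = [1, 2, 3]` → x = [1, 2, 3]
`y = [4, 5, 6]` → y = [4, 5, 6]
`swap_elements(x, y, 0, 0)` → x = [4, 2, 3]; y = [1, 5, 6]
`print(x, y)` → prints [4, 2, 3] [1, 5, 6]

Answer:
[1, 2, 3] [4, 5, 6]
[4, 2, 3] [1, 5, 6]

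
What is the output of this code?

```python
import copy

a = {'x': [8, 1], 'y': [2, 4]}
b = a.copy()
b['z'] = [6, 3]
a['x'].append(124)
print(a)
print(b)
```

Key concept: shallow copy of dict with mutable values.
Step by step:
`a = {'x': [8, 1], 'y': [2, 4]}` → a = {'x': [8, 1], 'y': [2, 4]}
`b = a.copy()` → b = {'x': [8, 1], 'y': [2, 4]}
`b['z'] = [6, 3]` → b = {'x': [8, 1], 'y': [2, 4], 'z': [6, 3]}
`a['x'].append(124)` → a = {'x': [8, 1, 124], 'y': [2, 4]}; b = {'x': [8, 1, 124], 'y': [2, 4], 'z': [6, 3]}
`print(a)` → prints {'x': [8, 1, 124], 'y': [2, 4]}
`print(b)` → prints {'x': [8, 1, 124], 'y': [2, 4], 'z': [6, 3]}

Answer:
{'x': [8, 1, 124], 'y': [2, 4]}
{'x': [8, 1, 124], 'y': [2, 4], 'z': [6, 3]}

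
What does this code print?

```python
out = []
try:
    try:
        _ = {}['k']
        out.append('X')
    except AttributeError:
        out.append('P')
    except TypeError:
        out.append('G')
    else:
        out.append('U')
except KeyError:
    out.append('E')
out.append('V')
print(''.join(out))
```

Execution trace: 'E' (outer except KeyError) → 'V' (after the try/except). Output: EV

Answer: EV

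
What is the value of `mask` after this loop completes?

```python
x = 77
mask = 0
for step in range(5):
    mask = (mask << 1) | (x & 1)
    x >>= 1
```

Reverse lowest 5 bits of 77
`mask` takes the values: 0 → 1 → 2 → 5 → 11 → 22

Answer: 22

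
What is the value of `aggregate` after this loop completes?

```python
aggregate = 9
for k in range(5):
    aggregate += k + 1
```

Start at 9, add 1 to 5 = 24
`aggregate` takes the values: 9 → 10 → 12 → 15 → 19 → 24

Answer: 24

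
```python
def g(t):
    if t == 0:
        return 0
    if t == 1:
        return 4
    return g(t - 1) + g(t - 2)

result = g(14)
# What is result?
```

Build up from base cases: g(0)=0, g(1)=4, g(2)=4, g(3)=8, g(4)=12, g(5)=20, g(6)=32, ..., g(14)=1508

Answer: 1508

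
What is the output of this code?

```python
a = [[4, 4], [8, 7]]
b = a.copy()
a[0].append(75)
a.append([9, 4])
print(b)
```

Key concept: shallow copy with nested lists.
Step by step:
`a = [[4, 4], [8, 7]]` → a = [[4, 4], [8, 7]]
`b = a.copy()` → b = [[4, 4], [8, 7]]
`a[0].append(75)` → a = [[4, 4, 75], [8, 7]]; b = [[4, 4, 75], [8, 7]]
`a.append([9, 4])` → a = [[4, 4, 75], [8, 7], [9, 4]]
`print(b)` → prints [[4, 4, 75], [8, 7]]

Answer: [[4, 4, 75], [8, 7]]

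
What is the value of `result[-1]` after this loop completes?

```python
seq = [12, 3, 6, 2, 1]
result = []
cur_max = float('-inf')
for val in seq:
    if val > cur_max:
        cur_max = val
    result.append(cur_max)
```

Running max ends at 12
`result` takes the values: [] → [12] → [12, 12] → [12, 12, 12] → [12, 12, 12, 12] → [12, 12, 12, 12, 12]
So `result[-1]` = 12

Answer: 12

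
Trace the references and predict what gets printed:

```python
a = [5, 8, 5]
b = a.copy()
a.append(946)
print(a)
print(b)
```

Key concept: list.copy() creates independent copy.
Step by step:
`a = [5, 8, 5]` → a = [5, 8, 5]
`b = a.copy()` → b = [5, 8, 5]
`a.append(946)` → a = [5, 8, 5, 946]
`print(a)` → prints [5, 8, 5, 946]
`print(b)` → prints [5, 8, 5]

Answer:
[5, 8, 5, 946]
[5, 8, 5]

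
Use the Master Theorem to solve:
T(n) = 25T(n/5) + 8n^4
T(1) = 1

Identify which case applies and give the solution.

a=25, b=5, f(n)=8n^4. log_5(25) = 2. Since c=4 > 2 and the regularity condition holds (25(n/5)^4 = (25/5^4)n^4 with 25/5^4 < 1), Case 3 applies: T(n) = Θ(f(n)) = O(n^4).

Answer: O(n^4) - Case 3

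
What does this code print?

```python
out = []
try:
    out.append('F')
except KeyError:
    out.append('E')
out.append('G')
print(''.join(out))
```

Execution trace: 'F' (try body, no exception) → 'G' (after the try/except). Output: FG

Answer: FG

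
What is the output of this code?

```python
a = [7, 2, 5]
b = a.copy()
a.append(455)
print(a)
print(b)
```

Key concept: list.copy() creates independent copy.
Step by step:
`a = [7, 2, 5]` → a = [7, 2, 5]
`b = a.copy()` → b = [7, 2, 5]
`a.append(455)` → a = [7, 2, 5, 455]
`print(a)` → prints [7, 2, 5, 455]
`print(b)` → prints [7, 2, 5]

Answer:
[7, 2, 5, 455]
[7, 2, 5]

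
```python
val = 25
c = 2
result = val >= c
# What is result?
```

Trace:
`val = 25` → val = 25
`c = 2` → c = 2
`result = val >= c` → result = True
So result = True

Answer: True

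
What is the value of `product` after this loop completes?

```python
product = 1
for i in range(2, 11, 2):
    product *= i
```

Product of even numbers 2 to 10
`product` takes the values: 1 → 2 → 8 → 48 → 384 → 3840

Answer: 3840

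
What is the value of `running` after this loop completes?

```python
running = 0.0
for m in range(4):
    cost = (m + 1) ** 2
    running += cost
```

Sum of squared losses 1² + 2² + ... + 4²
`running` takes the values: 0.0 → 1.0 → 5.0 → 14.0 → 30.0

Answer: 30.0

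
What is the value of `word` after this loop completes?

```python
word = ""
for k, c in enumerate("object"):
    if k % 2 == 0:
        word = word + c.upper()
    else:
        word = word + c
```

Uppercase even positions in 'object'
`word` takes the values: "" → "O" → "Ob" → "ObJ" → "ObJe" → "ObJeC" → "ObJeCt"

Answer: "ObJeCt"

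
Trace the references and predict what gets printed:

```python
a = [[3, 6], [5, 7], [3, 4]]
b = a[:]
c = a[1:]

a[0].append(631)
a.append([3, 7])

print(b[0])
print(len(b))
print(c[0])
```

Key concept: slice with nested mutation.
Step by step:
`a = [[3, 6], [5, 7], [3, 4]]` → a = [[3, 6], [5, 7], [3, 4]]
`b = a[:]` → b = [[3, 6], [5, 7], [3, 4]]
`c = a[1:]` → c = [[5, 7], [3, 4]]
`a[0].append(631)` → a = [[3, 6, 631], [5, 7], [3, 4]]; b = [[3, 6, 631], [5, 7], [3, 4]]
`a.append([3, 7])` → a = [[3, 6, 631], [5, 7], [3, 4], [3, 7]]
`print(b[0])` → prints [3, 6, 631]
`print(len(b))` → prints 3
`print(c[0])` → prints [5, 7]

Answer:
[3, 6, 631]
3
[5, 7]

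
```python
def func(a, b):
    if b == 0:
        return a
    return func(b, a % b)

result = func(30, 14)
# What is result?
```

func(30, 14) -> func(14, 2) -> func(2, 0) -> 2

Answer: 2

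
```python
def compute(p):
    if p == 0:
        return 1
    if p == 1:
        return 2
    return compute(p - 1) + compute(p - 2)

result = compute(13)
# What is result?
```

Build up from base cases: compute(0)=1, compute(1)=2, compute(2)=3, compute(3)=5, compute(4)=8, compute(5)=13, compute(6)=21, ..., compute(13)=610

Answer: 610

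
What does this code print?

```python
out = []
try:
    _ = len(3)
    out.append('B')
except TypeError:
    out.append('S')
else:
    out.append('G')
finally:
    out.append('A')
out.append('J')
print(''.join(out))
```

Execution trace: 'S' (except TypeError) → 'A' (finally) → 'J' (after the try/except). Output: SAJ

Answer: SAJ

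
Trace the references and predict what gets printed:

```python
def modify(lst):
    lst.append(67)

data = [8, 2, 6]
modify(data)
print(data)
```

Key concept: function modifies passed list.
Step by step:
`data = [8, 2, 6]` → data = [8, 2, 6]
`modify(data)` → data = [8, 2, 6, 67]
`print(data)` → prints [8, 2, 6, 67]

Answer: [8, 2, 6, 67]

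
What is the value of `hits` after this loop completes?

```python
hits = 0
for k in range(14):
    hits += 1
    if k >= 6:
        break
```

Loop breaks when k reaches 6, hits is 7
`hits` takes the values: 0 → 1 → 2 → 3 → 4 → 5 → 6 → 7

Answer: 7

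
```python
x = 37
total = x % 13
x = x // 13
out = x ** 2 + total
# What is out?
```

Trace:
`x = 37` → x = 37
`total = x % 13` → total = 11
`x = x // 13` → x = 2
`out = x ** 2 + total` → out = 15
So out = 15

Answer: 15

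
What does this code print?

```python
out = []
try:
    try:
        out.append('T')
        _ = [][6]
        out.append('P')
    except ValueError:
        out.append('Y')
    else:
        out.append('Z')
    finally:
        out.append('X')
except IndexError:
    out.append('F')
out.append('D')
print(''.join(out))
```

Execution trace: 'T' (inner try body) → 'X' (inner finally) → 'F' (outer except IndexError) → 'D' (after the try/except). Output: TXFD

Answer: TXFD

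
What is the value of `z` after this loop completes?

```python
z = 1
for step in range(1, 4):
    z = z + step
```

Start at 1, add 1 through 3
`z` takes the values: 1 → 2 → 4 → 7

Answer: 7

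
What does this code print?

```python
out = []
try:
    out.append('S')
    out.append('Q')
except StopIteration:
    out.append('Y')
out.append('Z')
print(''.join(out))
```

Execution trace: 'S' (try body) → 'Q' (try body, no exception) → 'Z' (after the try/except). Output: SQZ

Answer: SQZ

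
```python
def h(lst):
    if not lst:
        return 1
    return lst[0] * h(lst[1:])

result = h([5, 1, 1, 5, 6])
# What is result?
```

Product over [5, 1, 1, 5, 6] = 5 * 1 * 1 * 5 * 6 = 150

Answer: 150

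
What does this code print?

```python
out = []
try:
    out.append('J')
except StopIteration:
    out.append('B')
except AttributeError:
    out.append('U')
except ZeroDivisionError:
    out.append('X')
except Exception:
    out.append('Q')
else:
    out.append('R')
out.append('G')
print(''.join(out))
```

Execution trace: 'J' (try body, no exception) → 'R' (else) → 'G' (after the try/except). Output: JRG

Answer: JRG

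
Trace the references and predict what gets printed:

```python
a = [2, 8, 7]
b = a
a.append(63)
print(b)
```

Key concept: basic list aliasing.
Step by step:
`a = [2, 8, 7]` → a = [2, 8, 7]
`b = a` → b = [2, 8, 7] (same object as a)
`a.append(63)` → a = [2, 8, 7, 63] (same object as b); b = [2, 8, 7, 63] (same object as a)
`print(b)` → prints [2, 8, 7, 63]

Answer: [2, 8, 7, 63]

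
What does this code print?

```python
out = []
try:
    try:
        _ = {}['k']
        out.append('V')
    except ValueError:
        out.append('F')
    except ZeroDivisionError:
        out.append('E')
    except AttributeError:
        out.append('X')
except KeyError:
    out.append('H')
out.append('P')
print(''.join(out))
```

Execution trace: 'H' (outer except KeyError) → 'P' (after the try/except). Output: HP

Answer: HP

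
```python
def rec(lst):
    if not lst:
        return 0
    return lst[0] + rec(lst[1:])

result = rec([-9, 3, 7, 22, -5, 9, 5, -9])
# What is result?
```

(-9) + 3 + 7 + 22 + (-5) + 9 + 5 + (-9) + 0 = 23

Answer: 23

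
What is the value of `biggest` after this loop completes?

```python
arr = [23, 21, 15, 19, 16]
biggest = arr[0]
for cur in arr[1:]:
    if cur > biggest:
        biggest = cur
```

Maximum of [23, 21, 15, 19, 16]
`biggest` takes the values: 23

Answer: 23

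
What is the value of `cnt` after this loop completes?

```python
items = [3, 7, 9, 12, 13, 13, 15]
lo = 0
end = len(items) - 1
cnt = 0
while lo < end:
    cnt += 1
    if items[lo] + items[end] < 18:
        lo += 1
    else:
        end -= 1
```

Steps to find pair summing to 18
`cnt` takes the values: 0 → 1 → 2 → 3 → 4 → 5 → 6

Answer: 6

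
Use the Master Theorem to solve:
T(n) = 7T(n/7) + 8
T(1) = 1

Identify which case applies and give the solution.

a=7, b=7, f(n)=8. log_7(7) = 1. Since c=0 < 1, Case 1 applies: T(n) = Θ(n^log_b(a)) = O(n).

Answer: O(n) - Case 1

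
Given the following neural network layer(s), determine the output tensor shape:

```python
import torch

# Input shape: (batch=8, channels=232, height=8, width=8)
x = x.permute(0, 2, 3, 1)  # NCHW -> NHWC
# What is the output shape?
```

Input: (8, 232, 8, 8) -> Output: (8, 8, 8, 232)

Answer: (8, 8, 8, 232)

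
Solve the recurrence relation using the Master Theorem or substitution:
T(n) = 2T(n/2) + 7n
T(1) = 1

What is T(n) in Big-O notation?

By Master Theorem: a=2, b=2, f(n)=7n. Since log_2(2) = 1 and f(n) = Θ(n^1), Case 2 applies. T(n) = O(n log n).

Answer: O(n log n)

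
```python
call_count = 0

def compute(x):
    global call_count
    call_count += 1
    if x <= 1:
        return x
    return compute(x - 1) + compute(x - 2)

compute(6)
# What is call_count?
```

Calls(x) = 1 + Calls(x-1) + Calls(x-2); Calls(0)=Calls(1)=1. For x=6 this gives 25.

Answer: 25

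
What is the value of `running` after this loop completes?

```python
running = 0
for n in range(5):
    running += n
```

Sum of 0 to 4 = 10
`running` takes the values: 0 → 1 → 3 → 6 → 10

Answer: 10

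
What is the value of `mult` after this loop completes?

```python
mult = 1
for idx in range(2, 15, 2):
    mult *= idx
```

Product of even numbers 2 to 14
`mult` takes the values: 1 → 2 → 8 → 48 → 384 → 3840 → 46080 → 645120

Answer: 645120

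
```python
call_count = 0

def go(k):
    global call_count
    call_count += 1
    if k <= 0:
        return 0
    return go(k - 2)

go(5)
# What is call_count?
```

Linear recursion stepping by 2: 4 calls from k=5 down to ≤0.

Answer: 4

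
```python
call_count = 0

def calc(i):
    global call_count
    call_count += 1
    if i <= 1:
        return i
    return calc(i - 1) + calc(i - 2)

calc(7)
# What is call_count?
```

Calls(i) = 1 + Calls(i-1) + Calls(i-2); Calls(0)=Calls(1)=1. For i=7 this gives 41.

Answer: 41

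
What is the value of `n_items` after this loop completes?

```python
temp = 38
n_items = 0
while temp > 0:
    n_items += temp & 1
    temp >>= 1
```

Count set bits in 38 (binary: 0b100110)
`n_items` takes the values: 0 → 1 → 2 → 3

Answer: 3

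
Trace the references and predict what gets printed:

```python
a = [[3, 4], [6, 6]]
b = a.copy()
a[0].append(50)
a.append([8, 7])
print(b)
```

Key concept: shallow copy with nested lists.
Step by step:
`a = [[3, 4], [6, 6]]` → a = [[3, 4], [6, 6]]
`b = a.copy()` → b = [[3, 4], [6, 6]]
`a[0].append(50)` → a = [[3, 4, 50], [6, 6]]; b = [[3, 4, 50], [6, 6]]
`a.append([8, 7])` → a = [[3, 4, 50], [6, 6], [8, 7]]
`print(b)` → prints [[3, 4, 50], [6, 6]]

Answer: [[3, 4, 50], [6, 6]]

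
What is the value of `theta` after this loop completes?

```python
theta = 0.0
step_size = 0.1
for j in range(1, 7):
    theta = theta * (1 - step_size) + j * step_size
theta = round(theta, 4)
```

Moving average with lr=0.1
`theta` takes the values: 0.0 → 0.1 → 0.29 → 0.561 → 0.9049 → 1.31441 → 1.782969 → 1.783

Answer: 1.783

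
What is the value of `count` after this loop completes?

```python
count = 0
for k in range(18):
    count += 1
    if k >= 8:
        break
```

Loop breaks when k reaches 8, count is 9
`count` takes the values: 0 → 1 → 2 → 3 → 4 → 5 → 6 → 7 → 8 → 9

Answer: 9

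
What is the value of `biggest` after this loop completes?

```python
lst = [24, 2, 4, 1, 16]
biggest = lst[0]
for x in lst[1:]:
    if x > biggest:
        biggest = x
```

Maximum of [24, 2, 4, 1, 16]
`biggest` takes the values: 24

Answer: 24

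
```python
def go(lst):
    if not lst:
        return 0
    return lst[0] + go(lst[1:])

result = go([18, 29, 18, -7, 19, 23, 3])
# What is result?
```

18 + 29 + 18 + (-7) + 19 + 23 + 3 + 0 = 103

Answer: 103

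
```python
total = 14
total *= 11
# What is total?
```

Trace:
`total = 14` → total = 14
`total *= 11` → total = 154
So total = 154

Answer: 154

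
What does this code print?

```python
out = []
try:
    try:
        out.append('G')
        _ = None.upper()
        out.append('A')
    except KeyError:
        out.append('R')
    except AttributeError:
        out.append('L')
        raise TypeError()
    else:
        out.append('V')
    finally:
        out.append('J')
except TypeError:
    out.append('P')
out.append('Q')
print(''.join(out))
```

Execution trace: 'G' (inner try body) → 'L' (inner except AttributeError) → 'J' (inner finally) → 'P' (outer except TypeError) → 'Q' (after the try/except). Output: GLJPQ

Answer: GLJPQ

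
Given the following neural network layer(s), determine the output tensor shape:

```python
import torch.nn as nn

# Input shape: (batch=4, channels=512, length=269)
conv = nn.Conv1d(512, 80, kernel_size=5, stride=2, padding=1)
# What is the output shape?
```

Input: (4, 512, 269) -> Output: (4, 80, 134)

Answer: (4, 80, 134)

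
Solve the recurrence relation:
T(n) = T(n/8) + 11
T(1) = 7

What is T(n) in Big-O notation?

Each step divides n by 8 and adds 11. After log_8(n) steps we reach T(1)=7. So T(n) = 11·log_8(n) + 7 = O(log n).

Answer: O(log n)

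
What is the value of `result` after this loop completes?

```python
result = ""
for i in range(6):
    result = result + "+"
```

Repeat '+' 6 times
`result` takes the values: "" → "+" → "++" → "+++" → "++++" → "+++++" → "++++++"

Answer: "++++++"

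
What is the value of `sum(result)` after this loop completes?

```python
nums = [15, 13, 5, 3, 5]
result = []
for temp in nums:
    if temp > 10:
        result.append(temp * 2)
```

Sum of doubled values > 10
`result` takes the values: [] → [30] → [30, 26]
So `sum(result)` = 56

Answer: 56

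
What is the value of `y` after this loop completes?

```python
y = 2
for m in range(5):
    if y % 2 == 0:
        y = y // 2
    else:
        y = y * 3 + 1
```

Collatz-style transformation from 2
`y` takes the values: 2 → 1 → 4 → 2 → 1 → 4

Answer: 4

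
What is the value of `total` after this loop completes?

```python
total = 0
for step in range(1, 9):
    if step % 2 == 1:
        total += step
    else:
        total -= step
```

Add odd, subtract even
`total` takes the values: 0 → 1 → -1 → 2 → -2 → 3 → -3 → 4 → -4

Answer: -4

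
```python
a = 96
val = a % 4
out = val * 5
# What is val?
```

Trace:
`a = 96` → a = 96
`val = a % 4` → val = 0
`out = val * 5` → out = 0
So val = 0

Answer: 0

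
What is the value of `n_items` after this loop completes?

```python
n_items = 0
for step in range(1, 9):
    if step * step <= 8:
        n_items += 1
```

Count numbers where step² ≤ 8
`n_items` takes the values: 0 → 1 → 2

Answer: 2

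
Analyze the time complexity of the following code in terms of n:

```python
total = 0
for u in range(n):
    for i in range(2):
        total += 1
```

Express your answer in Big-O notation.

Each loop level contributes: n × 1. Multiplying the contributions gives O(n).

Answer: O(n)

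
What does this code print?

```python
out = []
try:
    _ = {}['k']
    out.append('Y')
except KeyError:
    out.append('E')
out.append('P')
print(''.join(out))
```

Execution trace: 'E' (except KeyError) → 'P' (after the try/except). Output: EP

Answer: EP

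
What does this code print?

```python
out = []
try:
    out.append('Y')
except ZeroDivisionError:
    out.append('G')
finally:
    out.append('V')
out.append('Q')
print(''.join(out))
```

Execution trace: 'Y' (try body, no exception) → 'V' (finally) → 'Q' (after the try/except). Output: YVQ

Answer: YVQ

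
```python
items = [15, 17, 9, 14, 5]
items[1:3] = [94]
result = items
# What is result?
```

Trace:
`items = [15, 17, 9, 14, 5]` → items = [15, 17, 9, 14, 5]
`items[1:3] = [94]` → items = [15, 94, 14, 5]
`result = items` → result = [15, 94, 14, 5]
So result = [15, 94, 14, 5]

Answer: [15, 94, 14, 5]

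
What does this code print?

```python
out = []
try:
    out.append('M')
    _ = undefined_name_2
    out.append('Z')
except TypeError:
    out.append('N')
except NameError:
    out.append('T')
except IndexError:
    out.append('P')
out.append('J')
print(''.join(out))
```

Execution trace: 'M' (try body) → 'T' (except NameError) → 'J' (after the try/except). Output: MTJ

Answer: MTJ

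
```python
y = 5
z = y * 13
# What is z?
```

Trace:
`y = 5` → y = 5
`z = y * 13` → z = 65
So z = 65

Answer: 65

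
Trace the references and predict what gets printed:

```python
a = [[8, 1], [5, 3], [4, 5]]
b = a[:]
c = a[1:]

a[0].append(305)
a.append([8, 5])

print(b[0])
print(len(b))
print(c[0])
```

Key concept: slice with nested mutation.
Step by step:
`a = [[8, 1], [5, 3], [4, 5]]` → a = [[8, 1], [5, 3], [4, 5]]
`b = a[:]` → b = [[8, 1], [5, 3], [4, 5]]
`c = a[1:]` → c = [[5, 3], [4, 5]]
`a[0].append(305)` → a = [[8, 1, 305], [5, 3], [4, 5]]; b = [[8, 1, 305], [5, 3], [4, 5]]
`a.append([8, 5])` → a = [[8, 1, 305], [5, 3], [4, 5], [8, 5]]
`print(b[0])` → prints [8, 1, 305]
`print(len(b))` → prints 3
`print(c[0])` → prints [5, 3]

Answer:
[8, 1, 305]
3
[5, 3]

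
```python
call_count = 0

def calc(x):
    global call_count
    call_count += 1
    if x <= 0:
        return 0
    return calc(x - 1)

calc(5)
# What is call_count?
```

Linear recursion stepping by 1: 6 calls from x=5 down to ≤0.

Answer: 6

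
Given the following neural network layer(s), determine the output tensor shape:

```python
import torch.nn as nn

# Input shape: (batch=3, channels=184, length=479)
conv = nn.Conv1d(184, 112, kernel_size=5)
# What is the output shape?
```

Input: (3, 184, 479) -> Output: (3, 112, 475)

Answer: (3, 112, 475)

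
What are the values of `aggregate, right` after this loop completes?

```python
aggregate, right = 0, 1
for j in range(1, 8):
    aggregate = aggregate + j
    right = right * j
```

Sum and factorial of 1 to 7
`aggregate, right` takes the values: (0, 1) → (1, 1) → (3, 1) → (3, 2) → (6, 2) → (6, 6) → (10, 6) → (10, 24) → (15, 24) → (15, 120) → (21, 120) → (21, 720) → (28, 720) → (28, 5040)

Answer: 28, 5040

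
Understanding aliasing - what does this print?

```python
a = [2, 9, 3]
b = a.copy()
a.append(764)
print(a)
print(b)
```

Key concept: list.copy() creates independent copy.
Step by step:
`a = [2, 9, 3]` → a = [2, 9, 3]
`b = a.copy()` → b = [2, 9, 3]
`a.append(764)` → a = [2, 9, 3, 764]
`print(a)` → prints [2, 9, 3, 764]
`print(b)` → prints [2, 9, 3]

Answer:
[2, 9, 3, 764]
[2, 9, 3]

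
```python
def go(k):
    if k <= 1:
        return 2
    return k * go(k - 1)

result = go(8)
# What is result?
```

go(8) = 8 * 7 * 6 * 5 * 4 * 3 * 2 * 2 = 80640

Answer: 80640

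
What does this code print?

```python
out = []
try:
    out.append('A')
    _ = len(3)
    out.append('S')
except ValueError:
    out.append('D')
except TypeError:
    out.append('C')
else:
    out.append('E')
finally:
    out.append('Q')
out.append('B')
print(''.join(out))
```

Execution trace: 'A' (try body) → 'C' (except TypeError) → 'Q' (finally) → 'B' (after the try/except). Output: ACQB

Answer: ACQB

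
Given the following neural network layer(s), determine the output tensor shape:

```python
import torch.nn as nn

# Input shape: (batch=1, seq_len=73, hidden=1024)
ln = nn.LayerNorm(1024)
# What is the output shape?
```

Input: (1, 73, 1024) -> Output: (1, 73, 1024)

Answer: (1, 73, 1024)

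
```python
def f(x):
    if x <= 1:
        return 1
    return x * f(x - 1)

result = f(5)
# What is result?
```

f(5) = 5 * 4 * 3 * 2 * 1 = 120

Answer: 120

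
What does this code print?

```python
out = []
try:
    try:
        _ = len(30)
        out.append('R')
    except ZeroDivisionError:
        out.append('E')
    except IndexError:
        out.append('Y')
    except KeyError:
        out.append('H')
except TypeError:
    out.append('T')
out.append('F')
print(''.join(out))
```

Execution trace: 'T' (outer except TypeError) → 'F' (after the try/except). Output: TF

Answer: TF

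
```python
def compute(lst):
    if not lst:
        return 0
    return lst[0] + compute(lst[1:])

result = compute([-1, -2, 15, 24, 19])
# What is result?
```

(-1) + (-2) + 15 + 24 + 19 + 0 = 55

Answer: 55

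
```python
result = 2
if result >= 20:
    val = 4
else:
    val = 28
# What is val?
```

Trace:
`result = 2` → result = 2
`if result >= 20: ...` → result >= 20 is False, take else branch → val = 28
So val = 28

Answer: 28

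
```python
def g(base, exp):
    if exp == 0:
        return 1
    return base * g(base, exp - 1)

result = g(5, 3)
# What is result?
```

g(5, 3) = 5 * 5 * 5 = 125

Answer: 125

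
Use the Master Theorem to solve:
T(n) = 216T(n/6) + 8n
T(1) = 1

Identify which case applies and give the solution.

a=216, b=6, f(n)=8n. log_6(216) = 3. Since c=1 < 3, Case 1 applies: T(n) = Θ(n^log_b(a)) = O(n^3).

Answer: O(n^3) - Case 1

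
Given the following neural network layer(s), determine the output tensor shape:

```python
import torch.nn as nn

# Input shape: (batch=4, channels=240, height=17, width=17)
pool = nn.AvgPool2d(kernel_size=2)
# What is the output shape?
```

Input: (4, 240, 17, 17) -> Output: (4, 240, 8, 8)

Answer: (4, 240, 8, 8)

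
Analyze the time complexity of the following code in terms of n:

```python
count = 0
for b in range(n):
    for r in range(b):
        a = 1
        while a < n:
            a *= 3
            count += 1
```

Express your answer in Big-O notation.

Each loop level contributes: n × n × log n. Multiplying the contributions gives O(n^2 log n).

Answer: O(n^2 log n)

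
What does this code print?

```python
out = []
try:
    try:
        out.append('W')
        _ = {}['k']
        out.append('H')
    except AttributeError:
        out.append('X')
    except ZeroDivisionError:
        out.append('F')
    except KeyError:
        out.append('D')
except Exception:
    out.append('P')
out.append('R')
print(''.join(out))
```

Execution trace: 'W' (inner try body) → 'D' (inner except KeyError) → 'R' (after the try/except). Output: WDR

Answer: WDR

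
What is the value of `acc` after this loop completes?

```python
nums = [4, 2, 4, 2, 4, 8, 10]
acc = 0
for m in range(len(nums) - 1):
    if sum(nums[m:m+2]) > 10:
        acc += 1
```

Count windows with sum > 10
`acc` takes the values: 0 → 1 → 2

Answer: 2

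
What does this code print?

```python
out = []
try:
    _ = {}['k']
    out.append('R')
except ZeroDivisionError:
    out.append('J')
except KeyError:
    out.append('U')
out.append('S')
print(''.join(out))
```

Execution trace: 'U' (except KeyError) → 'S' (after the try/except). Output: US

Answer: US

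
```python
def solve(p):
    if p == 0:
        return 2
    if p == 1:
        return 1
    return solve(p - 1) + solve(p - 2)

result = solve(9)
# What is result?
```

Build up from base cases: solve(0)=2, solve(1)=1, solve(2)=3, solve(3)=4, solve(4)=7, solve(5)=11, solve(6)=18, ..., solve(9)=76

Answer: 76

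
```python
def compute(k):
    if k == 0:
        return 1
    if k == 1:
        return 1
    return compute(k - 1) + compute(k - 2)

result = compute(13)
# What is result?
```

Build up from base cases: compute(0)=1, compute(1)=1, compute(2)=2, compute(3)=3, compute(4)=5, compute(5)=8, compute(6)=13, ..., compute(13)=377

Answer: 377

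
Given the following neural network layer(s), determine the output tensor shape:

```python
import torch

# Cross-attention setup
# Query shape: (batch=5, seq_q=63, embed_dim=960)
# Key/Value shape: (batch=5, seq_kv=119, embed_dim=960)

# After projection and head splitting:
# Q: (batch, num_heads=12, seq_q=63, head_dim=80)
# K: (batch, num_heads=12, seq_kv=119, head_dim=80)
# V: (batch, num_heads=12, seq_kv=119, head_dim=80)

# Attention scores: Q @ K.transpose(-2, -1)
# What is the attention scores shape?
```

Input: (5, 63, 960) -> Output: (5, 12, 63, 119)

Answer: (5, 12, 63, 119)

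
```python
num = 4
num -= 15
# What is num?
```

Trace:
`num = 4` → num = 4
`num -= 15` → num = -11
So num = -11

Answer: -11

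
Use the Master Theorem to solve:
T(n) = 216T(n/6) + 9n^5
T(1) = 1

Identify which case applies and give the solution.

a=216, b=6, f(n)=9n^5. log_6(216) = 3. Since c=5 > 3 and the regularity condition holds (216(n/6)^5 = (216/6^5)n^5 with 216/6^5 < 1), Case 3 applies: T(n) = Θ(f(n)) = O(n^5).

Answer: O(n^5) - Case 3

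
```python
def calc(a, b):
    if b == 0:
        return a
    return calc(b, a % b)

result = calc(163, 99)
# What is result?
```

calc(163, 99) -> calc(99, 64) -> calc(64, 35) -> calc(35, 29) -> calc(29, 6) -> calc(6, 5) -> calc(5, 1) -> calc(1, 0) -> 1

Answer: 1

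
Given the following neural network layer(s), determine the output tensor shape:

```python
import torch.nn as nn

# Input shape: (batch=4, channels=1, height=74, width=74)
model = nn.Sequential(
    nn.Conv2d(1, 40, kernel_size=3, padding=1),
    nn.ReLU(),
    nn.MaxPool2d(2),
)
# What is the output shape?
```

Input: (4, 1, 74, 74) -> after Conv2d: (4, 40, 74, 74) -> after ReLU: (4, 40, 74, 74) -> Output: (4, 40, 37, 37)

Answer: (4, 40, 37, 37)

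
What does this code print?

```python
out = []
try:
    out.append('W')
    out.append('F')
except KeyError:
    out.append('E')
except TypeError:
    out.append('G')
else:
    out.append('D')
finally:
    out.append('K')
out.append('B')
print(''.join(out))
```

Execution trace: 'W' (try body) → 'F' (try body, no exception) → 'D' (else) → 'K' (finally) → 'B' (after the try/except). Output: WFDKB

Answer: WFDKB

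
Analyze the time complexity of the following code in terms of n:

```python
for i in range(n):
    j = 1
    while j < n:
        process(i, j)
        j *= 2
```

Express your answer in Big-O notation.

This is Linear outer loop, logarithmic inner loop. Time complexity: O(n log n).

Answer: O(n log n)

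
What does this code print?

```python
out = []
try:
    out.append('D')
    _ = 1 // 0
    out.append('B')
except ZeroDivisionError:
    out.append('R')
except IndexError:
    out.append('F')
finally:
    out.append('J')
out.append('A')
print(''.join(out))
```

Execution trace: 'D' (try body) → 'R' (except ZeroDivisionError) → 'J' (finally) → 'A' (after the try/except). Output: DRJA

Answer: DRJA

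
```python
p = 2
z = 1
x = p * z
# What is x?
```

Trace:
`p = 2` → p = 2
`z = 1` → z = 1
`x = p * z` → x = 2
So x = 2

Answer: 2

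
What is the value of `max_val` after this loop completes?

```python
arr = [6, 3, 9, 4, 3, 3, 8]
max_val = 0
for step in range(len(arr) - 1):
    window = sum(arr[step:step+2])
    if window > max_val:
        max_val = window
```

Max sum of 2-element window in [6, 3, 9, 4, 3, 3, 8]
`max_val` takes the values: 0 → 9 → 12 → 13

Answer: 13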